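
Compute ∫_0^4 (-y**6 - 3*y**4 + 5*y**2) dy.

By the power rule, an antiderivative is F(y) = -y**7/7 - 3*y**5/5 + 5*y**3/3.
Then F(4) - F(0) = (-299072/105) - (0) = -299072/105.

-299072/105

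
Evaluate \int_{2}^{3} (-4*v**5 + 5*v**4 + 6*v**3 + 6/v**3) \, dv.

-1613/12

By the power rule, an antiderivative is F(v) = -2*v**6/3 + v**5 + 3*v**4/2 - 3/v**2.
Then F(3) - F(2) = (-731/6) - (151/12) = -1613/12.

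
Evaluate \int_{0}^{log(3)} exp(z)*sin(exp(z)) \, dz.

Let u = exp(z), so du = exp(z) dz. When z = 0, u = 1; when z = log(3), u = 3.
The integral becomes ∫ sin(u) du from 1 to 3, with antiderivative -cos(u).
Back in z: F(z) = -cos(exp(z)).
Then F(log(3)) - F(0) = (-cos(3)) - (-cos(1)) = cos(1) - cos(3).

cos(1) - cos(3)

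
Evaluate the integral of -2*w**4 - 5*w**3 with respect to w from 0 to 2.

-164/5

By the power rule, an antiderivative is F(w) = -2*w**5/5 - 5*w**4/4.
Then F(2) - F(0) = (-164/5) - (0) = -164/5.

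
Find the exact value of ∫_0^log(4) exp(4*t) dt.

Let u = exp(t), so du = exp(t) dt. When t = 0, u = 1; when t = log(4), u = 4.
The integral becomes ∫ u**3 du from 1 to 4, with antiderivative u**4/4.
Back in t: F(t) = exp(4*t)/4.
Then F(log(4)) - F(0) = (64) - (1/4) = 255/4.

255/4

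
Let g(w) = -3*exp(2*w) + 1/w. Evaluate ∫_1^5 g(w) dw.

An antiderivative is F(w) = -3*exp(2*w)/2 + log(w).
Then F(5) - F(1) = (-3*exp(10)/2 + log(5)) - (-3*exp(2)/2) = -3*exp(10)/2 + log(5) + 3*exp(2)/2.

-3*exp(10)/2 + log(5) + 3*exp(2)/2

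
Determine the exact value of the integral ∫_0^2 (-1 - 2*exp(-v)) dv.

-4 + 2*exp(-2)

An antiderivative is F(v) = -v + 2*exp(-v).
Then F(2) - F(0) = (-2 + 2*exp(-2)) - (2) = -4 + 2*exp(-2).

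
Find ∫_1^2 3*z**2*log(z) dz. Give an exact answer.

Integrate by parts once (u = ln z, dv = 3*z**2 dz).
An antiderivative is F(z) = z**3*(3*log(z) - 1)/3.
Then F(2) - F(1) = (-8/3 + 8*log(2)) - (-1/3) = -7/3 + 8*log(2).

-7/3 + 8*log(2)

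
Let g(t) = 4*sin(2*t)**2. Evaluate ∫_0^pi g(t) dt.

Use the identity sin^2(2*t) = (1 - cos(4*t))/2.
An antiderivative is F(t) = 2*t - sin(4*t)/2.
Then F(pi) - F(0) = (2*pi) - (0) = 2*pi.

2*pi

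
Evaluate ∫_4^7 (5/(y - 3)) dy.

10*log(2)

An antiderivative is F(y) = 5*log(y - 3).
Then F(7) - F(4) = (10*log(2)) - (0) = 10*log(2).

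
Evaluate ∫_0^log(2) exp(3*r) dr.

Let u = exp(r), so du = exp(r) dr. When r = 0, u = 1; when r = log(2), u = 2.
The integral becomes ∫ u**2 du from 1 to 2, with antiderivative u**3/3.
Back in r: F(r) = exp(3*r)/3.
Then F(log(2)) - F(0) = (8/3) - (1/3) = 7/3.

7/3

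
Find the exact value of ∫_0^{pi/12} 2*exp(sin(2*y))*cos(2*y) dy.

Let u = sin(2*y), so du = 2*cos(2*y) dy. When y = 0, u = 0; when y = pi/12, u = 1/2.
The integral becomes ∫ exp(u) du from 0 to 1/2, with antiderivative exp(u).
Back in y: F(y) = exp(sin(2*y)).
Then F(pi/12) - F(0) = (exp(1/2)) - (1) = -1 + exp(1/2).

-1 + exp(1/2)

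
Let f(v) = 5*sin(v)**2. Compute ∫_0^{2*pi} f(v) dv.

5*pi

Use the identity sin^2(v) = (1 - cos(2*v))/2.
An antiderivative is F(v) = 5*v/2 - 5*sin(2*v)/4.
Then F(2*pi) - F(0) = (5*pi) - (0) = 5*pi.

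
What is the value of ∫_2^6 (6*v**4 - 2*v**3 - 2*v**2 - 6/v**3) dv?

By the power rule, an antiderivative is F(v) = 6*v**5/5 - v**4/2 - 2*v**3/3 + 3/v**2.
Then F(6) - F(2) = (512357/60) - (1549/60) = 127702/15.

127702/15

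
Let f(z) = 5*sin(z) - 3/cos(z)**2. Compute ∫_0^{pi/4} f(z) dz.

2 - 5*sqrt(2)/2

An antiderivative is F(z) = -5*cos(z) - 3*tan(z).
Then F(pi/4) - F(0) = (-5*sqrt(2)/2 - 3) - (-5) = 2 - 5*sqrt(2)/2.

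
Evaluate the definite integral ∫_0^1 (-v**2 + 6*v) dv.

By the power rule, an antiderivative is F(v) = -v**3/3 + 3*v**2.
Then F(1) - F(0) = (8/3) - (0) = 8/3.

8/3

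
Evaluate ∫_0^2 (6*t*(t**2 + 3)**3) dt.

Let u = t**2 + 3, so du = 2*t dt. When t = 0, u = 3; when t = 2, u = 7.
The integral becomes 3·∫ u**3 du from 3 to 7, with antiderivative 3*u**4/4.
Back in t: F(t) = 3*(t**2 + 3)**4/4.
Then F(2) - F(0) = (7203/4) - (243/4) = 1740.

1740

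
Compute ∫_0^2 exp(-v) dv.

1 - exp(-2)

An antiderivative is F(v) = -exp(-v).
Then F(2) - F(0) = (-exp(-2)) - (-1) = 1 - exp(-2).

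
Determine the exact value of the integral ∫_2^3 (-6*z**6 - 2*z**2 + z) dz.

-74551/42

By the power rule, an antiderivative is F(z) = -6*z**7/7 - 2*z**3/3 + z**2/2.
Then F(3) - F(2) = (-26433/14) - (-2374/21) = -74551/42.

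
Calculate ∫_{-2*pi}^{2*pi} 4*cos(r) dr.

An antiderivative is F(r) = 4*sin(r).
Then F(2*pi) - F(-2*pi) = (0) - (0) = 0.

0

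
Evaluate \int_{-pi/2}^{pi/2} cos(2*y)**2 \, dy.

Use the identity cos^2(2*y) = (1 + cos(4*y))/2.
An antiderivative is F(y) = y/2 + sin(4*y)/8.
Then F(pi/2) - F(-pi/2) = (pi/4) - (-pi/4) = pi/2.

pi/2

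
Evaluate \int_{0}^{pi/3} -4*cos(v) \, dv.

-2*sqrt(3)

An antiderivative is F(v) = -4*sin(v).
Then F(pi/3) - F(0) = (-2*sqrt(3)) - (0) = -2*sqrt(3).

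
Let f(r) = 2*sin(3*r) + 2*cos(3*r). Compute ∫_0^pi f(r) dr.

An antiderivative is F(r) = 2*sin(3*r)/3 - 2*cos(3*r)/3.
Then F(pi) - F(0) = (2/3) - (-2/3) = 4/3.

4/3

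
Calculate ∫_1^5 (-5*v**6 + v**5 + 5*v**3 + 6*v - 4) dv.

-366540/7

By the power rule, an antiderivative is F(v) = -5*v**7/7 + v**6/6 + 5*v**4/4 + 3*v**2 - 4*v.
Then F(5) - F(1) = (-4398505/84) - (-25/84) = -366540/7.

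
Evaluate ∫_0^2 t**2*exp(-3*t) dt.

Integrate by parts twice (u = t^2, dv = exp(-3*t) dt).
An antiderivative is F(t) = (-9*t**2 - 6*t - 2)*exp(-3*t)/27.
Then F(2) - F(0) = (-50*exp(-6)/27) - (-2/27) = 2/27 - 50*exp(-6)/27.

2/27 - 50*exp(-6)/27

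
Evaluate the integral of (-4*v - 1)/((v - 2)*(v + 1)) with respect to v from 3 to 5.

Factor the denominator: v**2 - v - 2 = (v + 1)(v - 2).
Partial fractions: (-4*v - 1)/((v - 2)*(v + 1)) = -1/(v + 1) - 3/(v - 2).
An antiderivative is F(v) = -3*log(v - 2) - log(v + 1).
Then F(5) - F(3) = (-4*log(3) - log(2)) - (-log(4)) = log(2/81).

log(2/81)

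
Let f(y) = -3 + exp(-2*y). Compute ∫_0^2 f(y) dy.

-11/2 - exp(-4)/2

An antiderivative is F(y) = -3*y - exp(-2*y)/2.
Then F(2) - F(0) = (-6 - exp(-4)/2) - (-1/2) = -11/2 - exp(-4)/2.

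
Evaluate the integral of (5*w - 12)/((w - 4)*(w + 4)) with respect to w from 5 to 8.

Factor the denominator: w**2 - 16 = (w + 4)(w - 4).
Partial fractions: (5*w - 12)/((w - 4)*(w + 4)) = 4/(w + 4) + 1/(w - 4).
An antiderivative is F(w) = log(w - 4) + 4*log(w + 4).
Then F(8) - F(5) = (4*log(3) + 10*log(2)) - (8*log(3)) = -4*log(3) + 10*log(2).

-4*log(3) + 10*log(2)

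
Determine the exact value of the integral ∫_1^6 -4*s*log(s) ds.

Integrate by parts once (u = ln s, dv = -4*s ds).
An antiderivative is F(s) = -s**2*(2*log(s) - 1).
Then F(6) - F(1) = (-72*log(3) - 72*log(2) + 36) - (1) = -72*log(3) - 72*log(2) + 35.

-72*log(3) - 72*log(2) + 35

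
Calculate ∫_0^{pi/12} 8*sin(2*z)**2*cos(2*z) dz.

Let u = sin(2*z), so du = 2*cos(2*z) dz. When z = 0, u = 0; when z = pi/12, u = 1/2.
The integral becomes 4·∫ u**2 du from 0 to 1/2, with antiderivative 4*u**3/3.
Back in z: F(z) = 4*sin(2*z)**3/3.
Then F(pi/12) - F(0) = (1/6) - (0) = 1/6.

1/6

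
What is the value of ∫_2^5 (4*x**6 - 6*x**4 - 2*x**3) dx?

By the power rule, an antiderivative is F(x) = 4*x**7/7 - 6*x**5/5 - x**4/2.
Then F(5) - F(2) = (568125/14) - (936/35) = 2838753/70.

2838753/70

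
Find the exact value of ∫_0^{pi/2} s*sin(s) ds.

Integrate by parts once (u = s, dv = sin(s) ds).
An antiderivative is F(s) = -s*cos(s) + sin(s).
Then F(pi/2) - F(0) = (1) - (0) = 1.

1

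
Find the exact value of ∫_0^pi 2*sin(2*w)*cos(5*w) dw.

Use the identity sin(2*w)cos(5*w) = [sin(7*w) + sin(-3*w)]/2.
An antiderivative is F(w) = cos(3*w)/3 - cos(7*w)/7.
Then F(pi) - F(0) = (-4/21) - (4/21) = -8/21.

-8/21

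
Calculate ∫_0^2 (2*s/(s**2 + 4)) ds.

log(2)

Let u = s**2 + 4, so du = 2*s ds. When s = 0, u = 4; when s = 2, u = 8.
The integral becomes ∫ 1/u du from 4 to 8, with antiderivative log(u).
Back in s: F(s) = log(s**2 + 4).
Then F(2) - F(0) = (log(8)) - (log(4)) = log(2).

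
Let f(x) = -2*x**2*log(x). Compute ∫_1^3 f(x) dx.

52/9 - 18*log(3)

Integrate by parts once (u = ln x, dv = -2*x**2 dx).
An antiderivative is F(x) = -2*x**3*(3*log(x) - 1)/9.
Then F(3) - F(1) = (6 - 18*log(3)) - (2/9) = 52/9 - 18*log(3).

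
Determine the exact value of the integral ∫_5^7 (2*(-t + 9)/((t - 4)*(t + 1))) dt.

Factor the denominator: t**2 - 3*t - 4 = (t + 1)(t - 4).
Partial fractions: 2*(-t + 9)/((t - 4)*(t + 1)) = -4/(t + 1) + 2/(t - 4).
An antiderivative is F(t) = 2*log(t - 4) - 4*log(t + 1).
Then F(7) - F(5) = (-12*log(2) + 2*log(3)) - (-4*log(3) - 4*log(2)) = -8*log(2) + 6*log(3).

-8*log(2) + 6*log(3)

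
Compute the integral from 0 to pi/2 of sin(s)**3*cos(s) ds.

1/4

Let u = sin(s), so du = cos(s) ds. When s = 0, u = 0; when s = pi/2, u = 1.
The integral becomes ∫ u**3 du from 0 to 1, with antiderivative u**4/4.
Back in s: F(s) = sin(s)**4/4.
Then F(pi/2) - F(0) = (1/4) - (0) = 1/4.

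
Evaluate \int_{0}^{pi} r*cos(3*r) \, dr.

-2/9

Integrate by parts once (u = r, dv = cos(3*r) dr).
An antiderivative is F(r) = r*sin(3*r)/3 + cos(3*r)/9.
Then F(pi) - F(0) = (-1/9) - (1/9) = -2/9.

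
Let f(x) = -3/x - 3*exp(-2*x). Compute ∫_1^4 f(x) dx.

An antiderivative is F(x) = -3*log(x) + 3*exp(-2*x)/2.
Then F(4) - F(1) = (-6*log(2) + 3*exp(-8)/2) - (3*exp(-2)/2) = -6*log(2) - 3*exp(-2)/2 + 3*exp(-8)/2.

-6*log(2) - 3*exp(-2)/2 + 3*exp(-8)/2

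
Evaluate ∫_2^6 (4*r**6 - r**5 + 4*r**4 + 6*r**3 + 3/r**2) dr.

By the power rule, an antiderivative is F(r) = 4*r**7/7 - r**6/6 + 4*r**5/5 + 3*r**4/2 - 3/r.
Then F(6) - F(2) = (11224621/70) - (23221/210) = 16825321/105.

16825321/105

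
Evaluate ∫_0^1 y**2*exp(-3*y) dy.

2/27 - 17*exp(-3)/27

Integrate by parts twice (u = y^2, dv = exp(-3*y) dy).
An antiderivative is F(y) = (-9*y**2 - 6*y - 2)*exp(-3*y)/27.
Then F(1) - F(0) = (-17*exp(-3)/27) - (-2/27) = 2/27 - 17*exp(-3)/27.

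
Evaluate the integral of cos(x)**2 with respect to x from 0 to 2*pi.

Use the identity cos^2(x) = (1 + cos(2*x))/2.
An antiderivative is F(x) = x/2 + sin(2*x)/4.
Then F(2*pi) - F(0) = (pi) - (0) = pi.

pi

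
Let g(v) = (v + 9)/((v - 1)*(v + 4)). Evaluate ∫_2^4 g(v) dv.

Factor the denominator: v**2 + 3*v - 4 = (v + 4)(v - 1).
Partial fractions: (v + 9)/((v - 1)*(v + 4)) = -1/(v + 4) + 2/(v - 1).
An antiderivative is F(v) = 2*log(v - 1) - log(v + 4).
Then F(4) - F(2) = (log(9/8)) - (-log(6)) = log(27/4).

log(27/4)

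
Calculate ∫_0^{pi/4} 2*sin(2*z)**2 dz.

Use the identity sin^2(2*z) = (1 - cos(4*z))/2.
An antiderivative is F(z) = z - sin(4*z)/4.
Then F(pi/4) - F(0) = (pi/4) - (0) = pi/4.

pi/4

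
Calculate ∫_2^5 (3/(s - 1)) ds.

An antiderivative is F(s) = 3*log(s - 1).
Then F(5) - F(2) = (log(64)) - (0) = log(64).

log(64)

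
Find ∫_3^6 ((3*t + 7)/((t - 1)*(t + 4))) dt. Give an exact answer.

Factor the denominator: t**2 + 3*t - 4 = (t + 4)(t - 1).
Partial fractions: (3*t + 7)/((t - 1)*(t + 4)) = 1/(t + 4) + 2/(t - 1).
An antiderivative is F(t) = 2*log(t - 1) + log(t + 4).
Then F(6) - F(3) = (log(2) + 3*log(5)) - (log(28)) = -log(7) - log(2) + 3*log(5).

-log(7) - log(2) + 3*log(5)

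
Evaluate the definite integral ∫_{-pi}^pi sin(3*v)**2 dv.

Use the identity sin^2(3*v) = (1 - cos(6*v))/2.
An antiderivative is F(v) = v/2 - sin(6*v)/12.
Then F(pi) - F(-pi) = (pi/2) - (-pi/2) = pi.

pi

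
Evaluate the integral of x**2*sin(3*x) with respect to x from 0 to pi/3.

Integrate by parts twice (u = x^2, dv = sin(3*x) dx).
An antiderivative is F(x) = -x**2*cos(3*x)/3 + 2*x*sin(3*x)/9 + 2*cos(3*x)/27.
Then F(pi/3) - F(0) = (-2/27 + pi**2/27) - (2/27) = -4/27 + pi**2/27.

-4/27 + pi**2/27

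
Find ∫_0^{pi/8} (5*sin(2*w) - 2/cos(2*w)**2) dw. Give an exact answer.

An antiderivative is F(w) = -5*cos(2*w)/2 - tan(2*w).
Then F(pi/8) - F(0) = (-5*sqrt(2)/4 - 1) - (-5/2) = 3/2 - 5*sqrt(2)/4.

3/2 - 5*sqrt(2)/4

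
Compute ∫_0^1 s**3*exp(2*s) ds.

Integrate by parts 3 times (u = s^3, dv = exp(2*s) ds).
An antiderivative is F(s) = (4*s**3 - 6*s**2 + 6*s - 3)*exp(2*s)/8.
Then F(1) - F(0) = (exp(2)/8) - (-3/8) = 3/8 + exp(2)/8.

3/8 + exp(2)/8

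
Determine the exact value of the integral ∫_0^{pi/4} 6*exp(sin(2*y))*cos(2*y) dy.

Let u = sin(2*y), so du = 2*cos(2*y) dy. When y = 0, u = 0; when y = pi/4, u = 1.
The integral becomes 3·∫ exp(u) du from 0 to 1, with antiderivative 3*exp(u).
Back in y: F(y) = 3*exp(sin(2*y)).
Then F(pi/4) - F(0) = (3*E) - (3) = -3 + 3*E.

-3 + 3*E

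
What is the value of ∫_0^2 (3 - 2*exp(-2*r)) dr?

An antiderivative is F(r) = 3*r + exp(-2*r).
Then F(2) - F(0) = (exp(-4) + 6) - (1) = exp(-4) + 5.

exp(-4) + 5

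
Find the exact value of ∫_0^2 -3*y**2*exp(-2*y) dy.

-3/4 + 39*exp(-4)/4

Integrate by parts twice (u = y^2, dv = -3*exp(-2*y) dy).
An antiderivative is F(y) = (6*y**2 + 6*y + 3)*exp(-2*y)/4.
Then F(2) - F(0) = (39*exp(-4)/4) - (3/4) = -3/4 + 39*exp(-4)/4.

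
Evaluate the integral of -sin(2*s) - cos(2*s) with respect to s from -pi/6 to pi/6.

An antiderivative is F(s) = -sin(2*s)/2 + cos(2*s)/2.
Then F(pi/6) - F(-pi/6) = (1/4 - sqrt(3)/4) - (1/4 + sqrt(3)/4) = -sqrt(3)/2.

-sqrt(3)/2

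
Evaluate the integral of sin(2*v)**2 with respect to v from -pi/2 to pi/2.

Use the identity sin^2(2*v) = (1 - cos(4*v))/2.
An antiderivative is F(v) = v/2 - sin(4*v)/8.
Then F(pi/2) - F(-pi/2) = (pi/4) - (-pi/4) = pi/2.

pi/2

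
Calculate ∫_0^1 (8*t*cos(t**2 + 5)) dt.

4*sin(6) - 4*sin(5)

Let u = t**2 + 5, so du = 2*t dt. When t = 0, u = 5; when t = 1, u = 6.
The integral becomes 4·∫ cos(u) du from 5 to 6, with antiderivative 4*sin(u).
Back in t: F(t) = 4*sin(t**2 + 5).
Then F(1) - F(0) = (4*sin(6)) - (4*sin(5)) = 4*sin(6) - 4*sin(5).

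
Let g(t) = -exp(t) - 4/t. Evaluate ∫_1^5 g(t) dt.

-exp(5) - 4*log(5) + exp(1)

An antiderivative is F(t) = -exp(t) - 4*log(t).
Then F(5) - F(1) = (-exp(5) - 4*log(5)) - (-exp(1)) = -exp(5) - 4*log(5) + exp(1).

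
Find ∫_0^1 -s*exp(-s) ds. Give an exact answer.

-1 + 2*exp(-1)

Integrate by parts once (u = s, dv = -exp(-s) ds).
An antiderivative is F(s) = (s + 1)*exp(-s).
Then F(1) - F(0) = (2*exp(-1)) - (1) = -1 + 2*exp(-1).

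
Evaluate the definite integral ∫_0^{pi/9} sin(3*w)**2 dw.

Use the identity sin^2(3*w) = (1 - cos(6*w))/2.
An antiderivative is F(w) = w/2 - sin(6*w)/12.
Then F(pi/9) - F(0) = (-sqrt(3)/24 + pi/18) - (0) = -sqrt(3)/24 + pi/18.

-sqrt(3)/24 + pi/18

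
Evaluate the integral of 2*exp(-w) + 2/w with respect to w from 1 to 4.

-2*exp(-4) + 2*exp(-1) + 4*log(2)

An antiderivative is F(w) = 2*log(w) - 2*exp(-w).
Then F(4) - F(1) = (-2*exp(-4) + 4*log(2)) - (-2*exp(-1)) = -2*exp(-4) + 2*exp(-1) + 4*log(2).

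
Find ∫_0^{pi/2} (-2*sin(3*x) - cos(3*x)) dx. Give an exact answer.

-1/3

An antiderivative is F(x) = -sin(3*x)/3 + 2*cos(3*x)/3.
Then F(pi/2) - F(0) = (1/3) - (2/3) = -1/3.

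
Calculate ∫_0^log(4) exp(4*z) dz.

255/4

Let u = exp(z), so du = exp(z) dz. When z = 0, u = 1; when z = log(4), u = 4.
The integral becomes ∫ u**3 du from 1 to 4, with antiderivative u**4/4.
Back in z: F(z) = exp(4*z)/4.
Then F(log(4)) - F(0) = (64) - (1/4) = 255/4.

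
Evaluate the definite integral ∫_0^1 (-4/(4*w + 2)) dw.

-log(3)

An antiderivative is F(w) = -log(4*w + 2).
Then F(1) - F(0) = (-log(6)) - (-log(2)) = -log(3).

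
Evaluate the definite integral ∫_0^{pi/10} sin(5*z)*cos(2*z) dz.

Use the identity sin(5*z)cos(2*z) = [sin(7*z) + sin(3*z)]/2.
An antiderivative is F(z) = -cos(3*z)/6 - cos(7*z)/14.
Then F(pi/10) - F(0) = (-sqrt(10 - 2*sqrt(5))/42) - (-5/21) = 5/21 - sqrt(10 - 2*sqrt(5))/42.

5/21 - sqrt(10 - 2*sqrt(5))/42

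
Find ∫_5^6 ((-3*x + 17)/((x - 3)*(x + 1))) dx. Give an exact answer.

Factor the denominator: x**2 - 2*x - 3 = (x + 1)(x - 3).
Partial fractions: (-3*x + 17)/((x - 3)*(x + 1)) = -5/(x + 1) + 2/(x - 3).
An antiderivative is F(x) = 2*log(x - 3) - 5*log(x + 1).
Then F(6) - F(5) = (-5*log(7) + 2*log(3)) - (-5*log(3) - 3*log(2)) = -5*log(7) + 3*log(2) + 7*log(3).

-5*log(7) + 3*log(2) + 7*log(3)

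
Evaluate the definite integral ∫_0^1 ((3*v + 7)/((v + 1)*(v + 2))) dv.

Factor the denominator: v**2 + 3*v + 2 = (v + 2)(v + 1).
Partial fractions: (3*v + 7)/((v + 1)*(v + 2)) = -1/(v + 2) + 4/(v + 1).
An antiderivative is F(v) = 4*log(v + 1) - log(v + 2).
Then F(1) - F(0) = (log(16/3)) - (-log(2)) = log(32/3).

log(32/3)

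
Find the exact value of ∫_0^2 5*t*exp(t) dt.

Integrate by parts once (u = t, dv = 5*exp(t) dt).
An antiderivative is F(t) = (5*t - 5)*exp(t).
Then F(2) - F(0) = (5*exp(2)) - (-5) = 5 + 5*exp(2).

5 + 5*exp(2)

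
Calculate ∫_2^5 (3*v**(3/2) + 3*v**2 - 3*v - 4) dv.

-24*sqrt(2)/5 + 30*sqrt(5) + 147/2

By the power rule, an antiderivative is F(v) = 6*v**(5/2)/5 + v**3 - 3*v**2/2 - 4*v.
Then F(5) - F(2) = (30*sqrt(5) + 135/2) - (-6 + 24*sqrt(2)/5) = -24*sqrt(2)/5 + 30*sqrt(5) + 147/2.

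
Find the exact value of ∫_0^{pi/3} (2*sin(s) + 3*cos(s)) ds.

1 + 3*sqrt(3)/2

An antiderivative is F(s) = 3*sin(s) - 2*cos(s).
Then F(pi/3) - F(0) = (-1 + 3*sqrt(3)/2) - (-2) = 1 + 3*sqrt(3)/2.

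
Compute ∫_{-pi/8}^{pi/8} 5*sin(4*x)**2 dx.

5*pi/8

Use the identity sin^2(4*x) = (1 - cos(8*x))/2.
An antiderivative is F(x) = 5*x/2 - 5*sin(8*x)/16.
Then F(pi/8) - F(-pi/8) = (5*pi/16) - (-5*pi/16) = 5*pi/8.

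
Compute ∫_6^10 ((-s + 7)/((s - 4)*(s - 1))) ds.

log(25/27)

Factor the denominator: s**2 - 5*s + 4 = (s - 1)(s - 4).
Partial fractions: (-s + 7)/((s - 4)*(s - 1)) = -2/(s - 1) + 1/(s - 4).
An antiderivative is F(s) = log(s - 4) - 2*log(s - 1).
Then F(10) - F(6) = (log(2/27)) - (log(2/25)) = log(25/27).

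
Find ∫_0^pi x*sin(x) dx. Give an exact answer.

Integrate by parts once (u = x, dv = sin(x) dx).
An antiderivative is F(x) = -x*cos(x) + sin(x).
Then F(pi) - F(0) = (pi) - (0) = pi.

pi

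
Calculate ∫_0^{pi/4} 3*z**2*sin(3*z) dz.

Integrate by parts twice (u = z^2, dv = 3*sin(3*z) dz).
An antiderivative is F(z) = -z**2*cos(3*z) + 2*z*sin(3*z)/3 + 2*cos(3*z)/9.
Then F(pi/4) - F(0) = (sqrt(2)*(-32 + 24*pi + 9*pi**2)/288) - (2/9) = -2/9 - sqrt(2)/9 + sqrt(2)*pi/12 + sqrt(2)*pi**2/32.

-2/9 - sqrt(2)/9 + sqrt(2)*pi/12 + sqrt(2)*pi**2/32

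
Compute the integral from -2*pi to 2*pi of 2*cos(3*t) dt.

An antiderivative is F(t) = 2*sin(3*t)/3.
Then F(2*pi) - F(-2*pi) = (0) - (0) = 0.

0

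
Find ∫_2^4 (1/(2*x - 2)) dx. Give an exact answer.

log(3)/2

An antiderivative is F(x) = log(2*x - 2)/2.
Then F(4) - F(2) = (log(6)/2) - (log(2)/2) = log(3)/2.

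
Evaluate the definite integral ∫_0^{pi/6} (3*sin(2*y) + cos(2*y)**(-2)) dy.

3/4 + sqrt(3)/2

An antiderivative is F(y) = -3*cos(2*y)/2 + tan(2*y)/2.
Then F(pi/6) - F(0) = (-3/4 + sqrt(3)/2) - (-3/2) = 3/4 + sqrt(3)/2.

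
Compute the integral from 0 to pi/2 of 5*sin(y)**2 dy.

5*pi/4

Use the identity sin^2(y) = (1 - cos(2*y))/2.
An antiderivative is F(y) = 5*y/2 - 5*sin(2*y)/4.
Then F(pi/2) - F(0) = (5*pi/4) - (0) = 5*pi/4.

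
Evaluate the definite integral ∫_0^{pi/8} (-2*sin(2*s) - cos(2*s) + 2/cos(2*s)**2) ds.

An antiderivative is F(s) = -sin(2*s)/2 + cos(2*s) + tan(2*s).
Then F(pi/8) - F(0) = (sqrt(2)/4 + 1) - (1) = sqrt(2)/4.

sqrt(2)/4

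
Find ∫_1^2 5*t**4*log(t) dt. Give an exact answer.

-31/5 + 32*log(2)

Integrate by parts once (u = ln t, dv = 5*t**4 dt).
An antiderivative is F(t) = t**5*(5*log(t) - 1)/5.
Then F(2) - F(1) = (-32/5 + 32*log(2)) - (-1/5) = -31/5 + 32*log(2).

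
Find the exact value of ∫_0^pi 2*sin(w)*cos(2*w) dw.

-4/3

Use the identity sin(w)cos(2*w) = [sin(3*w) + sin(-w)]/2.
An antiderivative is F(w) = cos(w) - cos(3*w)/3.
Then F(pi) - F(0) = (-2/3) - (2/3) = -4/3.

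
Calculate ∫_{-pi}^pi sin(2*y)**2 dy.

Use the identity sin^2(2*y) = (1 - cos(4*y))/2.
An antiderivative is F(y) = y/2 - sin(4*y)/8.
Then F(pi) - F(-pi) = (pi/2) - (-pi/2) = pi.

pi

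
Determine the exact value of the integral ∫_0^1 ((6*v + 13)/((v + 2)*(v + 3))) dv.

-4*log(3) + 9*log(2)

Factor the denominator: v**2 + 5*v + 6 = (v + 3)(v + 2).
Partial fractions: (6*v + 13)/((v + 2)*(v + 3)) = 5/(v + 3) + 1/(v + 2).
An antiderivative is F(v) = log(v + 2) + 5*log(v + 3).
Then F(1) - F(0) = (log(3) + 10*log(2)) - (log(2) + 5*log(3)) = -4*log(3) + 9*log(2).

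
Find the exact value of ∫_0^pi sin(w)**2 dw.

pi/2

Use the identity sin^2(w) = (1 - cos(2*w))/2.
An antiderivative is F(w) = w/2 - sin(2*w)/4.
Then F(pi) - F(0) = (pi/2) - (0) = pi/2.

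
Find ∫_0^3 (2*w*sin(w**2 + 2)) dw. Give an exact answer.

cos(2) - cos(11)

Let u = w**2 + 2, so du = 2*w dw. When w = 0, u = 2; when w = 3, u = 11.
The integral becomes ∫ sin(u) du from 2 to 11, with antiderivative -cos(u).
Back in w: F(w) = -cos(w**2 + 2).
Then F(3) - F(0) = (-cos(11)) - (-cos(2)) = cos(2) - cos(11).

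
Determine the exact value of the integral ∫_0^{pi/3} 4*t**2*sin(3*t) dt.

Integrate by parts twice (u = t^2, dv = 4*sin(3*t) dt).
An antiderivative is F(t) = -4*t**2*cos(3*t)/3 + 8*t*sin(3*t)/9 + 8*cos(3*t)/27.
Then F(pi/3) - F(0) = (-8/27 + 4*pi**2/27) - (8/27) = -16/27 + 4*pi**2/27.

-16/27 + 4*pi**2/27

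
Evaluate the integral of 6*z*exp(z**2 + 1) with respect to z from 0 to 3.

-3*exp(1)*(1 - exp(9))

Let u = z**2 + 1, so du = 2*z dz. When z = 0, u = 1; when z = 3, u = 10.
The integral becomes 3·∫ exp(u) du from 1 to 10, with antiderivative 3*exp(u).
Back in z: F(z) = 3*exp(z**2 + 1).
Then F(3) - F(0) = (3*exp(10)) - (3*exp(1)) = -3*exp(1)*(1 - exp(9)).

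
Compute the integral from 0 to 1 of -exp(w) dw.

An antiderivative is F(w) = -exp(w).
Then F(1) - F(0) = (-E) - (-1) = 1 - E.

1 - E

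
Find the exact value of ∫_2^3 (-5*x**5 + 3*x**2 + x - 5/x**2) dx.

By the power rule, an antiderivative is F(x) = -5*x**6/6 + x**3 + x**2/2 + 5/x.
Then F(3) - F(2) = (-1723/3) - (-245/6) = -1067/2.

-1067/2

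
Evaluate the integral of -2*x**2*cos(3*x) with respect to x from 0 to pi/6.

Integrate by parts twice (u = x^2, dv = -2*cos(3*x) dx).
An antiderivative is F(x) = -2*x**2*sin(3*x)/3 - 4*x*cos(3*x)/9 + 4*sin(3*x)/27.
Then F(pi/6) - F(0) = (4/27 - pi**2/54) - (0) = 4/27 - pi**2/54.

4/27 - pi**2/54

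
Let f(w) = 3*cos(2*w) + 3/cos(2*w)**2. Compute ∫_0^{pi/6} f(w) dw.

An antiderivative is F(w) = 3*sin(2*w)/2 + 3*tan(2*w)/2.
Then F(pi/6) - F(0) = (9*sqrt(3)/4) - (0) = 9*sqrt(3)/4.

9*sqrt(3)/4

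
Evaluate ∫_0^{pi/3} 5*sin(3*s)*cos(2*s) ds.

Use the identity sin(3*s)cos(2*s) = [sin(5*s) + sin(s)]/2.
An antiderivative is F(s) = -5*cos(s)/2 - cos(5*s)/2.
Then F(pi/3) - F(0) = (-3/2) - (-3) = 3/2.

3/2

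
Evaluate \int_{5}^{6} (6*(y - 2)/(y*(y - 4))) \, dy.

Factor the denominator: y**2 - 4*y = y(y - 4).
Partial fractions: 6*(y - 2)/(y*(y - 4)) = 3/y + 3/(y - 4).
An antiderivative is F(y) = 3*log(y) + 3*log(y - 4).
Then F(6) - F(5) = (3*log(3) + 6*log(2)) - (3*log(5)) = -3*log(5) + 3*log(3) + 6*log(2).

-3*log(5) + 3*log(3) + 6*log(2)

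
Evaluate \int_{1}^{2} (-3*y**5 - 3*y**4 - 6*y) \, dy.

-591/10

By the power rule, an antiderivative is F(y) = -y**6/2 - 3*y**5/5 - 3*y**2.
Then F(2) - F(1) = (-316/5) - (-41/10) = -591/10.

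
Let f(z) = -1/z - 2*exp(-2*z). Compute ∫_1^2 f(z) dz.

An antiderivative is F(z) = -log(z) + exp(-2*z).
Then F(2) - F(1) = (-log(2) + exp(-4)) - (exp(-2)) = -log(2) - exp(-2) + exp(-4).

-log(2) - exp(-2) + exp(-4)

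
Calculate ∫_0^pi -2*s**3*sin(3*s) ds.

2*pi*(2 - 3*pi**2)/9

Integrate by parts 3 times (u = s^3, dv = -2*sin(3*s) ds).
An antiderivative is F(s) = 2*s**3*cos(3*s)/3 - 2*s**2*sin(3*s)/3 - 4*s*cos(3*s)/9 + 4*sin(3*s)/27.
Then F(pi) - F(0) = (2*pi*(2 - 3*pi**2)/9) - (0) = 2*pi*(2 - 3*pi**2)/9.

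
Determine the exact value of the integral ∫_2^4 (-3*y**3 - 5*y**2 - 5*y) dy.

-910/3

By the power rule, an antiderivative is F(y) = -3*y**4/4 - 5*y**3/3 - 5*y**2/2.
Then F(4) - F(2) = (-1016/3) - (-106/3) = -910/3.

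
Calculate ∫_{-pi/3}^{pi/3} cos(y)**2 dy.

Use the identity cos^2(y) = (1 + cos(2*y))/2.
An antiderivative is F(y) = y/2 + sin(2*y)/4.
Then F(pi/3) - F(-pi/3) = (sqrt(3)/8 + pi/6) - (-pi/6 - sqrt(3)/8) = sqrt(3)/4 + pi/3.

sqrt(3)/4 + pi/3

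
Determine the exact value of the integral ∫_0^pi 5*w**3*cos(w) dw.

60 - 15*pi**2

Integrate by parts 3 times (u = w^3, dv = 5*cos(w) dw).
An antiderivative is F(w) = 5*w**3*sin(w) + 15*w**2*cos(w) - 30*w*sin(w) - 30*cos(w).
Then F(pi) - F(0) = (30 - 15*pi**2) - (-30) = 60 - 15*pi**2.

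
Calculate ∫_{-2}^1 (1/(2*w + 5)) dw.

log(7)/2

An antiderivative is F(w) = log(2*w + 5)/2.
Then F(1) - F(-2) = (log(7)/2) - (0) = log(7)/2.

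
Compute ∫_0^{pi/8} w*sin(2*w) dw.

sqrt(2)*(4 - pi)/32

Integrate by parts once (u = w, dv = sin(2*w) dw).
An antiderivative is F(w) = -w*cos(2*w)/2 + sin(2*w)/4.
Then F(pi/8) - F(0) = (sqrt(2)*(4 - pi)/32) - (0) = sqrt(2)*(4 - pi)/32.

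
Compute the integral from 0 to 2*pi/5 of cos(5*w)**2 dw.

Use the identity cos^2(5*w) = (1 + cos(10*w))/2.
An antiderivative is F(w) = w/2 + sin(10*w)/20.
Then F(2*pi/5) - F(0) = (pi/5) - (0) = pi/5.

pi/5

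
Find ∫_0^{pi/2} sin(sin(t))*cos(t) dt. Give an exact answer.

Let u = sin(t), so du = cos(t) dt. When t = 0, u = 0; when t = pi/2, u = 1.
The integral becomes ∫ sin(u) du from 0 to 1, with antiderivative -cos(u).
Back in t: F(t) = -cos(sin(t)).
Then F(pi/2) - F(0) = (-cos(1)) - (-1) = 1 - cos(1).

1 - cos(1)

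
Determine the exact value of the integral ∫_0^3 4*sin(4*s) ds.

1 - cos(12)

Let u = 4*s, so du = 4 ds. When s = 0, u = 0; when s = 3, u = 12.
The integral becomes ∫ sin(u) du from 0 to 12, with antiderivative -cos(u).
Back in s: F(s) = -cos(4*s).
Then F(3) - F(0) = (-cos(12)) - (-1) = 1 - cos(12).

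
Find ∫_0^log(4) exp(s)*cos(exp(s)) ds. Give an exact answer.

Let u = exp(s), so du = exp(s) ds. When s = 0, u = 1; when s = log(4), u = 4.
The integral becomes ∫ cos(u) du from 1 to 4, with antiderivative sin(u).
Back in s: F(s) = sin(exp(s)).
Then F(log(4)) - F(0) = (sin(4)) - (sin(1)) = -sin(1) + sin(4).

-sin(1) + sin(4)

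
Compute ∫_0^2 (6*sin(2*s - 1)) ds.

3*cos(1) - 3*cos(3)

Let u = 2*s - 1, so du = 2 ds. When s = 0, u = -1; when s = 2, u = 3.
The integral becomes 3·∫ sin(u) du from -1 to 3, with antiderivative -3*cos(u).
Back in s: F(s) = -3*cos(2*s - 1).
Then F(2) - F(0) = (-3*cos(3)) - (-3*cos(1)) = 3*cos(1) - 3*cos(3).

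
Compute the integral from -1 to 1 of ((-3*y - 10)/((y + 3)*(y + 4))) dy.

log(9/50)

Factor the denominator: y**2 + 7*y + 12 = (y + 4)(y + 3).
Partial fractions: (-3*y - 10)/((y + 3)*(y + 4)) = -2/(y + 4) - 1/(y + 3).
An antiderivative is F(y) = -log(y + 3) - 2*log(y + 4).
Then F(1) - F(-1) = (-log(100)) - (-log(18)) = log(9/50).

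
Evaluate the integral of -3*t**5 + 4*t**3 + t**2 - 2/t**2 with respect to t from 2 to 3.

By the power rule, an antiderivative is F(t) = -t**6/2 + t**4 + t**3/3 + 2/t.
Then F(3) - F(2) = (-1643/6) - (-37/3) = -523/2.

-523/2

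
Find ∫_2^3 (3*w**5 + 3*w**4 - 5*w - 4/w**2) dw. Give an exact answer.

By the power rule, an antiderivative is F(w) = w**6/2 + 3*w**5/5 - 5*w**2/2 + 4/w.
Then F(3) - F(2) = (7337/15) - (216/5) = 6689/15.

6689/15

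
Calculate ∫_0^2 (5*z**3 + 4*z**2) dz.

92/3

By the power rule, an antiderivative is F(z) = 5*z**4/4 + 4*z**3/3.
Then F(2) - F(0) = (92/3) - (0) = 92/3.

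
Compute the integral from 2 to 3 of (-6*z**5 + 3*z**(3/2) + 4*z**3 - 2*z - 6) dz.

By the power rule, an antiderivative is F(z) = -z**6 + 6*z**(5/2)/5 + z**4 - z**2 - 6*z.
Then F(3) - F(2) = (-675 + 54*sqrt(3)/5) - (-64 + 24*sqrt(2)/5) = -611 - 24*sqrt(2)/5 + 54*sqrt(3)/5.

-611 - 24*sqrt(2)/5 + 54*sqrt(3)/5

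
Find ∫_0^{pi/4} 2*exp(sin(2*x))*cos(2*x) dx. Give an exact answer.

-1 + E

Let u = sin(2*x), so du = 2*cos(2*x) dx. When x = 0, u = 0; when x = pi/4, u = 1.
The integral becomes ∫ exp(u) du from 0 to 1, with antiderivative exp(u).
Back in x: F(x) = exp(sin(2*x)).
Then F(pi/4) - F(0) = (E) - (1) = -1 + E.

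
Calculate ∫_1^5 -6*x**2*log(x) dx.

248/3 - 250*log(5)

Integrate by parts once (u = ln x, dv = -6*x**2 dx).
An antiderivative is F(x) = -2*x**3*(3*log(x) - 1)/3.
Then F(5) - F(1) = (250/3 - 250*log(5)) - (2/3) = 248/3 - 250*log(5).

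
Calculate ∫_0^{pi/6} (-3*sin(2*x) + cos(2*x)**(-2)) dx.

An antiderivative is F(x) = 3*cos(2*x)/2 + tan(2*x)/2.
Then F(pi/6) - F(0) = (3/4 + sqrt(3)/2) - (3/2) = -3/4 + sqrt(3)/2.

-3/4 + sqrt(3)/2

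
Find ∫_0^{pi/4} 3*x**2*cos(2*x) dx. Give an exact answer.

-3/4 + 3*pi**2/32

Integrate by parts twice (u = x^2, dv = 3*cos(2*x) dx).
An antiderivative is F(x) = 3*x**2*sin(2*x)/2 + 3*x*cos(2*x)/2 - 3*sin(2*x)/4.
Then F(pi/4) - F(0) = (-3/4 + 3*pi**2/32) - (0) = -3/4 + 3*pi**2/32.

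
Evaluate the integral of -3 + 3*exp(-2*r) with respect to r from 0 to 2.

An antiderivative is F(r) = -3*r - 3*exp(-2*r)/2.
Then F(2) - F(0) = (-6 - 3*exp(-4)/2) - (-3/2) = -9/2 - 3*exp(-4)/2.

-9/2 - 3*exp(-4)/2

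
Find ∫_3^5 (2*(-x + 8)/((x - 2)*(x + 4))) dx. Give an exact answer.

Factor the denominator: x**2 + 2*x - 8 = (x + 4)(x - 2).
Partial fractions: 2*(-x + 8)/((x - 2)*(x + 4)) = -4/(x + 4) + 2/(x - 2).
An antiderivative is F(x) = 2*log(x - 2) - 4*log(x + 4).
Then F(5) - F(3) = (-6*log(3)) - (-4*log(7)) = -6*log(3) + 4*log(7).

-6*log(3) + 4*log(7)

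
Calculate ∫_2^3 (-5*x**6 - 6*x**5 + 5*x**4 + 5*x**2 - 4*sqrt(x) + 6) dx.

By the power rule, an antiderivative is F(x) = -5*x**7/7 - x**6 + x**5 - 8*x**(3/2)/3 + 5*x**3/3 + 6*x.
Then F(3) - F(2) = (-13896/7 - 8*sqrt(3)) - (-2060/21 - 16*sqrt(2)/3) = -39628/21 - 8*sqrt(3) + 16*sqrt(2)/3.

-39628/21 - 8*sqrt(3) + 16*sqrt(2)/3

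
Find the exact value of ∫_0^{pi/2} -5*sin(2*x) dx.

An antiderivative is F(x) = 5*cos(2*x)/2.
Then F(pi/2) - F(0) = (-5/2) - (5/2) = -5.

-5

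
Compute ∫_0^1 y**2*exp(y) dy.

-2 + E

Integrate by parts twice (u = y^2, dv = exp(y) dy).
An antiderivative is F(y) = (y**2 - 2*y + 2)*exp(y).
Then F(1) - F(0) = (E) - (2) = -2 + E.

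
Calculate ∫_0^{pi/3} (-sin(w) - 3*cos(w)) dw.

-3*sqrt(3)/2 - 1/2

An antiderivative is F(w) = -3*sin(w) + cos(w).
Then F(pi/3) - F(0) = (1/2 - 3*sqrt(3)/2) - (1) = -3*sqrt(3)/2 - 1/2.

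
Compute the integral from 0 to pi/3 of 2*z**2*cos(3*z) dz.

Integrate by parts twice (u = z^2, dv = 2*cos(3*z) dz).
An antiderivative is F(z) = 2*z**2*sin(3*z)/3 + 4*z*cos(3*z)/9 - 4*sin(3*z)/27.
Then F(pi/3) - F(0) = (-4*pi/27) - (0) = -4*pi/27.

-4*pi/27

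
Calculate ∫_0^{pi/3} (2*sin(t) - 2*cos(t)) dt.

1 - sqrt(3)

An antiderivative is F(t) = -2*sin(t) - 2*cos(t).
Then F(pi/3) - F(0) = (-sqrt(3) - 1) - (-2) = 1 - sqrt(3).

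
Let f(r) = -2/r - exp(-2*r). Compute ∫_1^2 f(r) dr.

An antiderivative is F(r) = -2*log(r) + exp(-2*r)/2.
Then F(2) - F(1) = (-2*log(2) + exp(-4)/2) - (exp(-2)/2) = (-4*exp(4)*log(2) - exp(2) + 1)*exp(-4)/2.

(-4*exp(4)*log(2) - exp(2) + 1)*exp(-4)/2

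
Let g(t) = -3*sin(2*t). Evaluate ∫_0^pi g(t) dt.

An antiderivative is F(t) = 3*cos(2*t)/2.
Then F(pi) - F(0) = (3/2) - (3/2) = 0.

0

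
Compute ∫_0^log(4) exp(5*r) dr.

1023/5

Let u = exp(r), so du = exp(r) dr. When r = 0, u = 1; when r = log(4), u = 4.
The integral becomes ∫ u**4 du from 1 to 4, with antiderivative u**5/5.
Back in r: F(r) = exp(5*r)/5.
Then F(log(4)) - F(0) = (1024/5) - (1/5) = 1023/5.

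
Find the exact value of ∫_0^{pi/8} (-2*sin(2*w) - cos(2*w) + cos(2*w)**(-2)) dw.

-1/2 + sqrt(2)/4

An antiderivative is F(w) = -sin(2*w)/2 + cos(2*w) + tan(2*w)/2.
Then F(pi/8) - F(0) = (sqrt(2)/4 + 1/2) - (1) = -1/2 + sqrt(2)/4.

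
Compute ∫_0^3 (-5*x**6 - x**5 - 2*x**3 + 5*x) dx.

-23823/14

By the power rule, an antiderivative is F(x) = -5*x**7/7 - x**6/6 - x**4/2 + 5*x**2/2.
Then F(3) - F(0) = (-23823/14) - (0) = -23823/14.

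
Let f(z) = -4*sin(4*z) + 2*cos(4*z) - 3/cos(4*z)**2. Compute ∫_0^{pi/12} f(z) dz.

-sqrt(3)/2 - 1/2

An antiderivative is F(z) = sin(4*z)/2 + cos(4*z) - 3*tan(4*z)/4.
Then F(pi/12) - F(0) = (1/2 - sqrt(3)/2) - (1) = -sqrt(3)/2 - 1/2.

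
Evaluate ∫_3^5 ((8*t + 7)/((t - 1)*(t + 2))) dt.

Factor the denominator: t**2 + t - 2 = (t + 2)(t - 1).
Partial fractions: (8*t + 7)/((t - 1)*(t + 2)) = 3/(t + 2) + 5/(t - 1).
An antiderivative is F(t) = 5*log(t - 1) + 3*log(t + 2).
Then F(5) - F(3) = (3*log(7) + 10*log(2)) - (5*log(2) + 3*log(5)) = -3*log(5) + 5*log(2) + 3*log(7).

-3*log(5) + 5*log(2) + 3*log(7)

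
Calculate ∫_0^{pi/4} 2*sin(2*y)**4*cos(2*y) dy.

1/5

Let u = sin(2*y), so du = 2*cos(2*y) dy. When y = 0, u = 0; when y = pi/4, u = 1.
The integral becomes ∫ u**4 du from 0 to 1, with antiderivative u**5/5.
Back in y: F(y) = sin(2*y)**5/5.
Then F(pi/4) - F(0) = (1/5) - (0) = 1/5.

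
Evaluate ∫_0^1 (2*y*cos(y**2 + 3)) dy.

sin(4) - sin(3)

Let u = y**2 + 3, so du = 2*y dy. When y = 0, u = 3; when y = 1, u = 4.
The integral becomes ∫ cos(u) du from 3 to 4, with antiderivative sin(u).
Back in y: F(y) = sin(y**2 + 3).
Then F(1) - F(0) = (sin(4)) - (sin(3)) = sin(4) - sin(3).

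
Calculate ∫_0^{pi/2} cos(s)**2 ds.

pi/4

Use the identity cos^2(s) = (1 + cos(2*s))/2.
An antiderivative is F(s) = s/2 + sin(2*s)/4.
Then F(pi/2) - F(0) = (pi/4) - (0) = pi/4.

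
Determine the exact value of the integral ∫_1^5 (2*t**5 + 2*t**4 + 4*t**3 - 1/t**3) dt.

By the power rule, an antiderivative is F(t) = t**6/3 + 2*t**5/5 + t**4 + 1/(2*t**2).
Then F(5) - F(1) = (1062503/150) - (67/30) = 177028/25.

177028/25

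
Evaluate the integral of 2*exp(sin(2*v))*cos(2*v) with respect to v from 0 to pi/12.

Let u = sin(2*v), so du = 2*cos(2*v) dv. When v = 0, u = 0; when v = pi/12, u = 1/2.
The integral becomes ∫ exp(u) du from 0 to 1/2, with antiderivative exp(u).
Back in v: F(v) = exp(sin(2*v)).
Then F(pi/12) - F(0) = (exp(1/2)) - (1) = -1 + exp(1/2).

-1 + exp(1/2)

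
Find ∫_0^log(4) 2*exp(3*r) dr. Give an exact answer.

Let u = exp(r), so du = exp(r) dr. When r = 0, u = 1; when r = log(4), u = 4.
The integral becomes 2·∫ u**2 du from 1 to 4, with antiderivative 2*u**3/3.
Back in r: F(r) = 2*exp(3*r)/3.
Then F(log(4)) - F(0) = (128/3) - (2/3) = 42.

42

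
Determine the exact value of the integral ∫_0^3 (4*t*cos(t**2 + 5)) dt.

Let u = t**2 + 5, so du = 2*t dt. When t = 0, u = 5; when t = 3, u = 14.
The integral becomes 2·∫ cos(u) du from 5 to 14, with antiderivative 2*sin(u).
Back in t: F(t) = 2*sin(t**2 + 5).
Then F(3) - F(0) = (2*sin(14)) - (2*sin(5)) = -2*sin(5) + 2*sin(14).

-2*sin(5) + 2*sin(14)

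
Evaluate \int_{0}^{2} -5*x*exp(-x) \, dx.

-5 + 15*exp(-2)

Integrate by parts once (u = x, dv = -5*exp(-x) dx).
An antiderivative is F(x) = (5*x + 5)*exp(-x).
Then F(2) - F(0) = (15*exp(-2)) - (5) = -5 + 15*exp(-2).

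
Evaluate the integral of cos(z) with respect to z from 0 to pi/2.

1

An antiderivative is F(z) = sin(z).
Then F(pi/2) - F(0) = (1) - (0) = 1.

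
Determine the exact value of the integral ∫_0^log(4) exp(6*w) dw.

Let u = exp(w), so du = exp(w) dw. When w = 0, u = 1; when w = log(4), u = 4.
The integral becomes ∫ u**5 du from 1 to 4, with antiderivative u**6/6.
Back in w: F(w) = exp(6*w)/6.
Then F(log(4)) - F(0) = (2048/3) - (1/6) = 1365/2.

1365/2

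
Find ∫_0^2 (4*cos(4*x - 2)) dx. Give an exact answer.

sin(6) + sin(2)

Let u = 4*x - 2, so du = 4 dx. When x = 0, u = -2; when x = 2, u = 6.
The integral becomes ∫ cos(u) du from -2 to 6, with antiderivative sin(u).
Back in x: F(x) = sin(4*x - 2).
Then F(2) - F(0) = (sin(6)) - (-sin(2)) = sin(6) + sin(2).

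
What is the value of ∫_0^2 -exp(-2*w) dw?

An antiderivative is F(w) = exp(-2*w)/2.
Then F(2) - F(0) = (exp(-4)/2) - (1/2) = (1 - exp(4))*exp(-4)/2.

(1 - exp(4))*exp(-4)/2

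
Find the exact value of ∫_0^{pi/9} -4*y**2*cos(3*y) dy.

-4*pi/81 - 2*sqrt(3)*pi**2/243 + 4*sqrt(3)/27

Integrate by parts twice (u = y^2, dv = -4*cos(3*y) dy).
An antiderivative is F(y) = -4*y**2*sin(3*y)/3 - 8*y*cos(3*y)/9 + 8*sin(3*y)/27.
Then F(pi/9) - F(0) = (-4*pi/81 - 2*sqrt(3)*pi**2/243 + 4*sqrt(3)/27) - (0) = -4*pi/81 - 2*sqrt(3)*pi**2/243 + 4*sqrt(3)/27.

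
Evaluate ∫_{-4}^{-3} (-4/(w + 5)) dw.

-log(16)

An antiderivative is F(w) = -4*log(w + 5).
Then F(-3) - F(-4) = (-log(16)) - (0) = -log(16).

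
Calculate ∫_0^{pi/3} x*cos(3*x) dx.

Integrate by parts once (u = x, dv = cos(3*x) dx).
An antiderivative is F(x) = x*sin(3*x)/3 + cos(3*x)/9.
Then F(pi/3) - F(0) = (-1/9) - (1/9) = -2/9.

-2/9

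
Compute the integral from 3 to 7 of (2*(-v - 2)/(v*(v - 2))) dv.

Factor the denominator: v**2 - 2*v = v(v - 2).
Partial fractions: 2*(-v - 2)/(v*(v - 2)) = 2/v - 4/(v - 2).
An antiderivative is F(v) = 2*log(v) - 4*log(v - 2).
Then F(7) - F(3) = (-4*log(5) + 2*log(7)) - (log(9)) = -4*log(5) - 2*log(3) + 2*log(7).

-4*log(5) - 2*log(3) + 2*log(7)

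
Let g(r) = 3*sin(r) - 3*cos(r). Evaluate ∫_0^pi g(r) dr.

6

An antiderivative is F(r) = -3*sin(r) - 3*cos(r).
Then F(pi) - F(0) = (3) - (-3) = 6.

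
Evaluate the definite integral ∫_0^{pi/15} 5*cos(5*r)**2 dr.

Use the identity cos^2(5*r) = (1 + cos(10*r))/2.
An antiderivative is F(r) = 5*r/2 + sin(10*r)/4.
Then F(pi/15) - F(0) = (sqrt(3)/8 + pi/6) - (0) = sqrt(3)/8 + pi/6.

sqrt(3)/8 + pi/6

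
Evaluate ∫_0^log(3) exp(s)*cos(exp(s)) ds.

-sin(1) + sin(3)

Let u = exp(s), so du = exp(s) ds. When s = 0, u = 1; when s = log(3), u = 3.
The integral becomes ∫ cos(u) du from 1 to 3, with antiderivative sin(u).
Back in s: F(s) = sin(exp(s)).
Then F(log(3)) - F(0) = (sin(3)) - (sin(1)) = -sin(1) + sin(3).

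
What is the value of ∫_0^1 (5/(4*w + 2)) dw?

An antiderivative is F(w) = 5*log(4*w + 2)/4.
Then F(1) - F(0) = (5*log(6)/4) - (5*log(2)/4) = 5*log(3)/4.

5*log(3)/4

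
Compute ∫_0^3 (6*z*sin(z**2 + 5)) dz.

-3*cos(14) + 3*cos(5)

Let u = z**2 + 5, so du = 2*z dz. When z = 0, u = 5; when z = 3, u = 14.
The integral becomes 3·∫ sin(u) du from 5 to 14, with antiderivative -3*cos(u).
Back in z: F(z) = -3*cos(z**2 + 5).
Then F(3) - F(0) = (-3*cos(14)) - (-3*cos(5)) = -3*cos(14) + 3*cos(5).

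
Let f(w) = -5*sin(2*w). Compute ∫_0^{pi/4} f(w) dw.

An antiderivative is F(w) = 5*cos(2*w)/2.
Then F(pi/4) - F(0) = (0) - (5/2) = -5/2.

-5/2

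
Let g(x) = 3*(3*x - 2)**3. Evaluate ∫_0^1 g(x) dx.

Let u = 3*x - 2, so du = 3 dx. When x = 0, u = -2; when x = 1, u = 1.
The integral becomes ∫ u**3 du from -2 to 1, with antiderivative u**4/4.
Back in x: F(x) = (3*x - 2)**4/4.
Then F(1) - F(0) = (1/4) - (4) = -15/4.

-15/4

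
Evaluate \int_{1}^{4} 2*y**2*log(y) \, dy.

-14 + 256*log(2)/3

Integrate by parts once (u = ln y, dv = 2*y**2 dy).
An antiderivative is F(y) = 2*y**3*(3*log(y) - 1)/9.
Then F(4) - F(1) = (-128/9 + 256*log(2)/3) - (-2/9) = -14 + 256*log(2)/3.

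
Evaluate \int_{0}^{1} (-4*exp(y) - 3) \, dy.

An antiderivative is F(y) = -3*y - 4*exp(y).
Then F(1) - F(0) = (-4*E - 3) - (-4) = 1 - 4*E.

1 - 4*E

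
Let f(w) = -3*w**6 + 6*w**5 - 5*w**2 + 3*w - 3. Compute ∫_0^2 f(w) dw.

By the power rule, an antiderivative is F(w) = -3*w**7/7 + w**6 - 5*w**3/3 + 3*w**2/2 - 3*w.
Then F(2) - F(0) = (-88/21) - (0) = -88/21.

-88/21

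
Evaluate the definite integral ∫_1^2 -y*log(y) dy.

3/4 - log(4)

Integrate by parts once (u = ln y, dv = -y dy).
An antiderivative is F(y) = -y**2*(2*log(y) - 1)/4.
Then F(2) - F(1) = (1 - log(4)) - (1/4) = 3/4 - log(4).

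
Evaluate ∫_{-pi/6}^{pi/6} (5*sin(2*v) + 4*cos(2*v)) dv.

2*sqrt(3)

An antiderivative is F(v) = 2*sin(2*v) - 5*cos(2*v)/2.
Then F(pi/6) - F(-pi/6) = (-5/4 + sqrt(3)) - (-sqrt(3) - 5/4) = 2*sqrt(3).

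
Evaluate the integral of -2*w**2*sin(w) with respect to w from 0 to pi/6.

-2*sqrt(3) - pi/3 + sqrt(3)*pi**2/36 + 4

Integrate by parts twice (u = w^2, dv = -2*sin(w) dw).
An antiderivative is F(w) = 2*w**2*cos(w) - 4*w*sin(w) - 4*cos(w).
Then F(pi/6) - F(0) = (-2*sqrt(3) - pi/3 + sqrt(3)*pi**2/36) - (-4) = -2*sqrt(3) - pi/3 + sqrt(3)*pi**2/36 + 4.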